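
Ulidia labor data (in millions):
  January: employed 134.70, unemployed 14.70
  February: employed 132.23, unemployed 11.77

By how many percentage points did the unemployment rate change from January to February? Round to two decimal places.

January: labor force = 134.70 + 14.70 = 149.40; u = 14.70/149.40 = 9.84%.
February: labor force = 132.23 + 11.77 = 144.00; u = 11.77/144.00 = 8.17%.
Change = 8.17% − 9.84% = −1.67 pp.

The unemployment rate changed by −1.67 percentage points.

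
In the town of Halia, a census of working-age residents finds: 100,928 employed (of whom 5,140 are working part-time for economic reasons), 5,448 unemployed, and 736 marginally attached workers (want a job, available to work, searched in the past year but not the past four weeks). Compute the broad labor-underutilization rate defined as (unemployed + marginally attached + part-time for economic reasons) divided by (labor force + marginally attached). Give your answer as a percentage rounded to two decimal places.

Broad underutilization rate ≈ 10.57%.

Labor force = 100,928 + 5,448 = 106,376.
Numerator = 5,448 + 736 + 5,140 = 11,324.
Denominator = 106,376 + 736 = 107,112.
Broad rate = 11,324 / 107,112 = 10.57%.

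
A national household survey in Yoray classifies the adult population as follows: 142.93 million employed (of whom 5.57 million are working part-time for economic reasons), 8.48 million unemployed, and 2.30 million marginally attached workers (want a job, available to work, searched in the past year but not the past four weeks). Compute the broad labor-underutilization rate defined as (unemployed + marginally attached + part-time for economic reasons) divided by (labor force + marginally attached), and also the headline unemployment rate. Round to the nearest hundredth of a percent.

Broad underutilization rate ≈ 10.64%; headline unemployment rate ≈ 5.60%.

Labor force = 142.93 + 8.48 = 151.41 million.
Numerator = 8.48 + 2.30 + 5.57 = 16.35 million.
Denominator = 151.41 + 2.30 = 153.71 million.
Broad rate = 16.35 / 153.71 = 10.64%.
Headline unemployment rate = 8.48 / 151.41 = 5.60%.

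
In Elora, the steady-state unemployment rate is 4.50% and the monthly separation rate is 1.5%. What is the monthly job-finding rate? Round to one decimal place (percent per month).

Job-finding rate ≈ 31.8% per month.

From u* = s/(s+f): f = s·(1−u)/u.
f = 1.5 × (1 − 0.0450) / 0.0450 = 1.4325 / 0.0450 ≈ 31.8% per month.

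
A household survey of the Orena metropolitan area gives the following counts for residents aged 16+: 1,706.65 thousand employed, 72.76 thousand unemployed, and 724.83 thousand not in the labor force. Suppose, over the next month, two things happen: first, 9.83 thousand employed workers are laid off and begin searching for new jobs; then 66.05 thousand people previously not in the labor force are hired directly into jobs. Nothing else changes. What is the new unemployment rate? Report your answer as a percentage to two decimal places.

Initially, labor force = 1,706.65 + 72.76 = 1,779.41 thousand, so u = 72.76/1,779.41 = 4.09%.
After the first change, employed falls and unemployed rises by 9.83; labor force unchanged → E = 1,696.82, U = 82.59, labor force = 1,779.41 thousand.
After the second change, employed and labor force both rise by 66.05; unemployed unchanged → E = 1,762.87, U = 82.59, labor force = 1,845.46 thousand.
New unemployment rate = 82.59 / 1,845.46 = 4.48%.

New unemployment rate ≈ 4.48%.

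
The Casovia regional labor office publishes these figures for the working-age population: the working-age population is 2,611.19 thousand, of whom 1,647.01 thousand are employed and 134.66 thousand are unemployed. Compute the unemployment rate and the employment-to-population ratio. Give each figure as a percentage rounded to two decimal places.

Labor force = employed + unemployed = 1,647.01 + 134.66 = 1,781.67 thousand.
Unemployment rate = 134.66 / 1,781.67 = 7.56%.
Employment-population ratio = 1,647.01 / 2,611.19 = 63.08%.

Unemployment rate ≈ 7.56%; employment-population ratio ≈ 63.08%.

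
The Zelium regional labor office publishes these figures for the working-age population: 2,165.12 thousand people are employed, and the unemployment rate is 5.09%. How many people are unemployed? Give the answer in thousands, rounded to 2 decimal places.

About 116.11 thousand are unemployed.

Let U be the number unemployed. The labor force is E + U, and U/(E+U) = 0.0509.
So U = 0.0509 × 2,165.12 / (1 − 0.0509) = 110.2046 / 0.9491 ≈ 116.11 thousand.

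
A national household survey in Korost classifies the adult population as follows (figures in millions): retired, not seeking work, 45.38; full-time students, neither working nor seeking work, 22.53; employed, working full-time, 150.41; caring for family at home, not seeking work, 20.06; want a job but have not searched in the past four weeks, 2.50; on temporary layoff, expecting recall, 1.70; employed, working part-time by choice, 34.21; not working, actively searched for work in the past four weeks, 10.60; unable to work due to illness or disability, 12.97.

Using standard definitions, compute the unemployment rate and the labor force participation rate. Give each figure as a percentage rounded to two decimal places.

Employed = 150.41 + 34.21 = 184.62 million.
Unemployed = 1.70 + 10.60 = 12.30 million (jobless and actively searching, or on temporary layoff).
Labor force = 184.62 + 12.30 = 196.92 million.
Not in labor force = 45.38 + 22.53 + 20.06 + 2.50 + 12.97 = 103.44 million (those not working and not actively searching are outside the labor force — including those who want a job but have given up searching).
Civilian working-age population = 196.92 + 103.44 = 300.36 million.
Unemployment rate = 12.30 / 196.92 = 6.25%.
Labor force participation rate = 196.92 / 300.36 = 65.56%.

Unemployment rate ≈ 6.25%; labor force participation rate ≈ 65.56%.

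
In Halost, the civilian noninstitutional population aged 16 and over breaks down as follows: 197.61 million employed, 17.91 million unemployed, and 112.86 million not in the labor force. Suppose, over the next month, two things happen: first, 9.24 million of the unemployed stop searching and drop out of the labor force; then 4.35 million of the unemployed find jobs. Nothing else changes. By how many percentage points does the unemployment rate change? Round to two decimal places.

The unemployment rate changes by −6.22 percentage points.

Initially, labor force = 197.61 + 17.91 = 215.52 million, so u = 17.91/215.52 = 8.31%.
After the first change, unemployed and labor force both fall by 9.24 → E = 197.61, U = 8.67, labor force = 206.28 million.
After the second change, unemployed falls and employed rises by 4.35; labor force unchanged → E = 201.96, U = 4.32, labor force = 206.28 million.
New unemployment rate = 4.32 / 206.28 = 2.09%.
Change = 2.09% − 8.31% = −6.22 percentage points.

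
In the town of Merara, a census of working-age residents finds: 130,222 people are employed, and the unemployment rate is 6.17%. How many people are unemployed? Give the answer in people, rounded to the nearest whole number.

Let U be the number unemployed. The labor force is E + U, and U/(E+U) = 0.0617.
So U = 0.0617 × 130,222 / (1 − 0.0617) = 8034.70 / 0.9383 ≈ 8,563.

About 8,563 are unemployed.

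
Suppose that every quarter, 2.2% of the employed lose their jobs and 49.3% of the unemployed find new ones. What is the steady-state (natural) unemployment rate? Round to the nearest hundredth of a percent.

Steady-state unemployment rate ≈ 4.27%.

At steady state the flows balance: s·E = f·U, so U/(E+U) = s/(s+f).
u* = 2.2 / (2.2 + 49.3) = 2.2 / 51.50 = 4.27%.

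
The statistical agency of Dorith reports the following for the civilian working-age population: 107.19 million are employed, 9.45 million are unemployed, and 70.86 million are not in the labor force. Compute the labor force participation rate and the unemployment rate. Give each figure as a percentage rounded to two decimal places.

Labor force = employed + unemployed = 107.19 + 9.45 = 116.64 million.
Working-age population = 116.64 + 70.86 = 187.50 million.
Unemployment rate = 9.45 / 116.64 = 8.10%.
Labor force participation rate = 116.64 / 187.50 = 62.21%.

Labor force participation rate ≈ 62.21%; unemployment rate ≈ 8.10%.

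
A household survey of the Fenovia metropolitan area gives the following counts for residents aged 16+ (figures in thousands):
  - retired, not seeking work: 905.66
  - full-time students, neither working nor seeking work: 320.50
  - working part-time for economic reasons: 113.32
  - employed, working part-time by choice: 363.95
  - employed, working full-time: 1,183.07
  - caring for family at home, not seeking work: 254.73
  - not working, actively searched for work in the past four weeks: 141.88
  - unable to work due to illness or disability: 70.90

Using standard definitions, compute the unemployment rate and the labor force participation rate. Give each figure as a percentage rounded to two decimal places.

Employed = 113.32 + 363.95 + 1,183.07 = 1,660.34 thousand (anyone who worked, including part-time for economic reasons, counts as employed).
Unemployed = 141.88 thousand.
Labor force = 1,660.34 + 141.88 = 1,802.22 thousand.
Not in labor force = 905.66 + 320.50 + 254.73 + 70.90 = 1,551.79 thousand (those not working and not actively searching are outside the labor force).
Civilian working-age population = 1,802.22 + 1,551.79 = 3,354.01 thousand.
Unemployment rate = 141.88 / 1,802.22 = 7.87%.
Labor force participation rate = 1,802.22 / 3,354.01 = 53.73%.

Unemployment rate ≈ 7.87%; labor force participation rate ≈ 53.73%.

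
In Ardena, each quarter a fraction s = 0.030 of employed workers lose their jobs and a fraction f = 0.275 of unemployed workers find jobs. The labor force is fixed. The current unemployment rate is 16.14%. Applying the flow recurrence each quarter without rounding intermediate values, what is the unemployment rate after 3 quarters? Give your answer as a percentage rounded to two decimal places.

With a fixed labor force, u_{t+1} = u_t + s·(1−u_t) − f·u_t = u_t·(1−s−f) + s.
Here 1−s−f = 0.695 and s = 0.030.
u_1 = 0.161400 × 0.695 + 0.030 = 0.142173.
u_2 = 0.142173 × 0.695 + 0.030 = 0.128810.
u_3 = 0.128810 × 0.695 + 0.030 = 0.119523.

Unemployment rate after three quarters ≈ 11.95%.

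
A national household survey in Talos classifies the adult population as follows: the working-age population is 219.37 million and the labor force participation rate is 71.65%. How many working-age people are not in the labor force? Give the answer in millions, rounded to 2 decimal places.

About 62.19 million are not in the labor force.

Share not in the labor force = 1 − 0.7165 = 0.2835.
Not in labor force = 0.2835 × 219.37 ≈ 62.19 million.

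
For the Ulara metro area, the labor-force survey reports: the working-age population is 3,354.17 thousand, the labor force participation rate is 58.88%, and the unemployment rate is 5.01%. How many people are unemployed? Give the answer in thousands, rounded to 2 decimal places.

About 98.94 thousand are unemployed.

Labor force = 0.5888 × 3,354.17 = 1,974.94 thousand.
Unemployed = 0.0501 × 1,974.94 ≈ 98.94 thousand.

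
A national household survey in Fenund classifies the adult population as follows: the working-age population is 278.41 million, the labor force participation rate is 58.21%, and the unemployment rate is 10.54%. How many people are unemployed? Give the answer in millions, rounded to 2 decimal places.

Labor force = 0.5821 × 278.41 = 162.06 million.
Unemployed = 0.1054 × 162.06 ≈ 17.08 million.

About 17.08 million are unemployed.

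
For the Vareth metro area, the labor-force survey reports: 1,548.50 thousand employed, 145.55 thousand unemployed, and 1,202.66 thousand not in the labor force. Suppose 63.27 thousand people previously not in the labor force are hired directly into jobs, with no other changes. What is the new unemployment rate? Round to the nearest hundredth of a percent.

New unemployment rate ≈ 8.28%.

Initially, labor force = 1,548.50 + 145.55 = 1,694.05 thousand, so u = 145.55/1,694.05 = 8.59%.
After the change, employed and labor force both rise by 63.27; unemployed unchanged → E = 1,611.77, U = 145.55, labor force = 1,757.32 thousand.
New unemployment rate = 145.55 / 1,757.32 = 8.28%.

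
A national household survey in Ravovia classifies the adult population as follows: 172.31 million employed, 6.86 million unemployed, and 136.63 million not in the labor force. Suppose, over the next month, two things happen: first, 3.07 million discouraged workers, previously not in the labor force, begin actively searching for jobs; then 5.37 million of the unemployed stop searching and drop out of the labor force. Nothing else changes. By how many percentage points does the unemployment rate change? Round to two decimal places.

The unemployment rate changes by −1.25 percentage points.

Initially, labor force = 172.31 + 6.86 = 179.17 million, so u = 6.86/179.17 = 3.83%.
After the first change, unemployed and labor force both rise by 3.07 → E = 172.31, U = 9.93, labor force = 182.24 million.
After the second change, unemployed and labor force both fall by 5.37 → E = 172.31, U = 4.56, labor force = 176.87 million.
New unemployment rate = 4.56 / 176.87 = 2.58%.
Change = 2.58% − 3.83% = −1.25 percentage points.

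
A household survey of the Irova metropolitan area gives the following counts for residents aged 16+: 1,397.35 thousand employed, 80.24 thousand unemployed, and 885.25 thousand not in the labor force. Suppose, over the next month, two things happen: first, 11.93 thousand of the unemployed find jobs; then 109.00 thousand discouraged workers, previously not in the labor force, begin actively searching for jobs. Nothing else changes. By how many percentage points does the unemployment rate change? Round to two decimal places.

Initially, labor force = 1,397.35 + 80.24 = 1,477.59 thousand, so u = 80.24/1,477.59 = 5.43%.
After the first change, unemployed falls and employed rises by 11.93; labor force unchanged → E = 1,409.28, U = 68.31, labor force = 1,477.59 thousand.
After the second change, unemployed and labor force both rise by 109.00 → E = 1,409.28, U = 177.31, labor force = 1,586.59 thousand.
New unemployment rate = 177.31 / 1,586.59 = 11.18%.
Change = 11.18% − 5.43% = +5.75 percentage points.

The unemployment rate changes by +5.75 percentage points.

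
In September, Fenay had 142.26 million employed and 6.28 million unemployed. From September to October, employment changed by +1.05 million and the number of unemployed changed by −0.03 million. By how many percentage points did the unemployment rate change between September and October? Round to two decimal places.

September: labor force = 142.26 + 6.28 = 148.54; u = 6.28/148.54 = 4.23%.
October: labor force = 143.31 + 6.25 = 149.56; u = 6.25/149.56 = 4.18%.
Change = 4.18% − 4.23% = −0.05 pp.

The unemployment rate changed by −0.05 percentage points.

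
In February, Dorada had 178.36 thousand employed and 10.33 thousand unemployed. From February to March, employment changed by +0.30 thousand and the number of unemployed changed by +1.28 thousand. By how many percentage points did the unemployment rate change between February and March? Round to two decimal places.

February: labor force = 178.36 + 10.33 = 188.69; u = 10.33/188.69 = 5.47%.
March: labor force = 178.66 + 11.61 = 190.27; u = 11.61/190.27 = 6.10%.
Change = 6.10% − 5.47% = +0.63 pp.

The unemployment rate changed by +0.63 percentage points.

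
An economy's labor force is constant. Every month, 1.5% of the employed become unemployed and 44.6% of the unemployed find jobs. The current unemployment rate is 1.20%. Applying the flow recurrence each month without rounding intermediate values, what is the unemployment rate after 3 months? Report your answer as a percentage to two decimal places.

With a fixed labor force, u_{t+1} = u_t + s·(1−u_t) − f·u_t = u_t·(1−s−f) + s.
Here 1−s−f = 0.539 and s = 0.015.
u_1 = 0.012000 × 0.539 + 0.015 = 0.021468.
u_2 = 0.021468 × 0.539 + 0.015 = 0.026571.
u_3 = 0.026571 × 0.539 + 0.015 = 0.029322.

Unemployment rate after three months ≈ 2.93%.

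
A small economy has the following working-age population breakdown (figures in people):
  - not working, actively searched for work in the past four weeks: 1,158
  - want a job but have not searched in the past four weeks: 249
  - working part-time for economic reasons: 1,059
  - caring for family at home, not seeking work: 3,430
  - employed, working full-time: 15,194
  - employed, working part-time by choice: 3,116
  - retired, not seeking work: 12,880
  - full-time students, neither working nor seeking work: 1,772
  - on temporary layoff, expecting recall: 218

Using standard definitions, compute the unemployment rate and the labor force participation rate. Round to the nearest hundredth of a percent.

Unemployment rate ≈ 6.63%; labor force participation rate ≈ 53.09%.

Employed = 1,059 + 15,194 + 3,116 = 19,369 (anyone who worked, including part-time for economic reasons, counts as employed).
Unemployed = 1,158 + 218 = 1,376 (jobless and actively searching, or on temporary layoff).
Labor force = 19,369 + 1,376 = 20,745.
Not in labor force = 249 + 3,430 + 12,880 + 1,772 = 18,331 (those not working and not actively searching are outside the labor force — including those who want a job but have given up searching).
Civilian working-age population = 20,745 + 18,331 = 39,076.
Unemployment rate = 1,376 / 20,745 = 6.63%.
Labor force participation rate = 20,745 / 39,076 = 53.09%.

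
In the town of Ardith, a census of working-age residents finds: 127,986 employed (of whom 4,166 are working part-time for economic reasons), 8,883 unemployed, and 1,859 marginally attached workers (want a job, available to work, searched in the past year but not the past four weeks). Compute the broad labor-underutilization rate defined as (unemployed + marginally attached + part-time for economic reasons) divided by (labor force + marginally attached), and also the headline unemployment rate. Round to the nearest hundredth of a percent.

Labor force = 127,986 + 8,883 = 136,869.
Numerator = 8,883 + 1,859 + 4,166 = 14,908.
Denominator = 136,869 + 1,859 = 138,728.
Broad rate = 14,908 / 138,728 = 10.75%.
Headline unemployment rate = 8,883 / 136,869 = 6.49%.

Broad underutilization rate ≈ 10.75%; headline unemployment rate ≈ 6.49%.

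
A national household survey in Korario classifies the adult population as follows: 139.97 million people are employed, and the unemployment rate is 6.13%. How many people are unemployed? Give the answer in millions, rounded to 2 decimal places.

About 9.14 million are unemployed.

Let U be the number unemployed. The labor force is E + U, and U/(E+U) = 0.0613.
So U = 0.0613 × 139.97 / (1 − 0.0613) = 8.5802 / 0.9387 ≈ 9.14 million.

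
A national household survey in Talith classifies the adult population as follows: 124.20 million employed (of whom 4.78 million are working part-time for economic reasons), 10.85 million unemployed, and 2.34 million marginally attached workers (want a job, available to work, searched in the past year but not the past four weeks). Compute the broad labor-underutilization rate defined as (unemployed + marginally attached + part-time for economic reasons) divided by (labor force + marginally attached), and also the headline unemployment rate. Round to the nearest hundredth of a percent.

Labor force = 124.20 + 10.85 = 135.05 million.
Numerator = 10.85 + 2.34 + 4.78 = 17.97 million.
Denominator = 135.05 + 2.34 = 137.39 million.
Broad rate = 17.97 / 137.39 = 13.08%.
Headline unemployment rate = 10.85 / 135.05 = 8.03%.

Broad underutilization rate ≈ 13.08%; headline unemployment rate ≈ 8.03%.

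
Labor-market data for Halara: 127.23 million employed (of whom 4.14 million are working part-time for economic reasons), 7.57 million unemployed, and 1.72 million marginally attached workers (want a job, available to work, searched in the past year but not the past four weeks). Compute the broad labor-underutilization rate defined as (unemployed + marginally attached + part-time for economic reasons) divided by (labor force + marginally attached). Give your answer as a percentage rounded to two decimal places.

Labor force = 127.23 + 7.57 = 134.80 million.
Numerator = 7.57 + 1.72 + 4.14 = 13.43 million.
Denominator = 134.80 + 1.72 = 136.52 million.
Broad rate = 13.43 / 136.52 = 9.84%.

Broad underutilization rate ≈ 9.84%.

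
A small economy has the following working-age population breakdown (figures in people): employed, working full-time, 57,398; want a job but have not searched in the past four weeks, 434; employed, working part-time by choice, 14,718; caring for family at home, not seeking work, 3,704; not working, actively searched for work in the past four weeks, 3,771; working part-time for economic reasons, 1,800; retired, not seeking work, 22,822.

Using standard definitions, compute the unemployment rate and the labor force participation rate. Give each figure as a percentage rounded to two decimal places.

Unemployment rate ≈ 4.85%; labor force participation rate ≈ 74.24%.

Employed = 57,398 + 14,718 + 1,800 = 73,916 (anyone who worked, including part-time for economic reasons, counts as employed).
Unemployed = 3,771.
Labor force = 73,916 + 3,771 = 77,687.
Not in labor force = 434 + 3,704 + 22,822 = 26,960 (those not working and not actively searching are outside the labor force — including those who want a job but have given up searching).
Civilian working-age population = 77,687 + 26,960 = 104,647.
Unemployment rate = 3,771 / 77,687 = 4.85%.
Labor force participation rate = 77,687 / 104,647 = 74.24%.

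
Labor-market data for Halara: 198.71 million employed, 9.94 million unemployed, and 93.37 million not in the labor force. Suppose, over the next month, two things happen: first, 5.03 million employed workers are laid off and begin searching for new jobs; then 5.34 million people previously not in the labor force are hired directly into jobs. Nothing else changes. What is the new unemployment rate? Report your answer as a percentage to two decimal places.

New unemployment rate ≈ 7.00%.

Initially, labor force = 198.71 + 9.94 = 208.65 million, so u = 9.94/208.65 = 4.76%.
After the first change, employed falls and unemployed rises by 5.03; labor force unchanged → E = 193.68, U = 14.97, labor force = 208.65 million.
After the second change, employed and labor force both rise by 5.34; unemployed unchanged → E = 199.02, U = 14.97, labor force = 213.99 million.
New unemployment rate = 14.97 / 213.99 = 7.00%.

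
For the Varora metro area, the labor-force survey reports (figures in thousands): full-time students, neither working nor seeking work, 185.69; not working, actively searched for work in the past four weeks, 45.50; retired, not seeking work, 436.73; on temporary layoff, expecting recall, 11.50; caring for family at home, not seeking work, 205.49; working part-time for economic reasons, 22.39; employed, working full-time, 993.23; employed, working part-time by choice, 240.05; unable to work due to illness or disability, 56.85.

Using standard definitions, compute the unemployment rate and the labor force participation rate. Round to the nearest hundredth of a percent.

Employed = 22.39 + 993.23 + 240.05 = 1,255.67 thousand (anyone who worked, including part-time for economic reasons, counts as employed).
Unemployed = 45.50 + 11.50 = 57.00 thousand (jobless and actively searching, or on temporary layoff).
Labor force = 1,255.67 + 57.00 = 1,312.67 thousand.
Not in labor force = 185.69 + 436.73 + 205.49 + 56.85 = 884.76 thousand (those not working and not actively searching are outside the labor force).
Civilian working-age population = 1,312.67 + 884.76 = 2,197.43 thousand.
Unemployment rate = 57.00 / 1,312.67 = 4.34%.
Labor force participation rate = 1,312.67 / 2,197.43 = 59.74%.

Unemployment rate ≈ 4.34%; labor force participation rate ≈ 59.74%.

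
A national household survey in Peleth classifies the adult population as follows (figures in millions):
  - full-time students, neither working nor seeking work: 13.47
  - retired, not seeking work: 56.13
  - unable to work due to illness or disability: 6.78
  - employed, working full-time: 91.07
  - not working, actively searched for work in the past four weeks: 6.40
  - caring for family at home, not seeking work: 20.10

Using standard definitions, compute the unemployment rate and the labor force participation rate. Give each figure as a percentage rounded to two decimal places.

Unemployment rate ≈ 6.57%; labor force participation rate ≈ 50.26%.

Employed = 91.07 million.
Unemployed = 6.40 million.
Labor force = 91.07 + 6.40 = 97.47 million.
Not in labor force = 13.47 + 56.13 + 6.78 + 20.10 = 96.48 million (those not working and not actively searching are outside the labor force).
Civilian working-age population = 97.47 + 96.48 = 193.95 million.
Unemployment rate = 6.40 / 97.47 = 6.57%.
Labor force participation rate = 97.47 / 193.95 = 50.26%.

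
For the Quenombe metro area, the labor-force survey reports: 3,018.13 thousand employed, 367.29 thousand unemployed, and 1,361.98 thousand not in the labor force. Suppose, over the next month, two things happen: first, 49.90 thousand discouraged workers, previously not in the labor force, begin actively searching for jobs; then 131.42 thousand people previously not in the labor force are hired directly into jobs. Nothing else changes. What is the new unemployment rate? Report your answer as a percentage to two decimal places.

New unemployment rate ≈ 11.70%.

Initially, labor force = 3,018.13 + 367.29 = 3,385.42 thousand, so u = 367.29/3,385.42 = 10.85%.
After the first change, unemployed and labor force both rise by 49.90 → E = 3,018.13, U = 417.19, labor force = 3,435.32 thousand.
After the second change, employed and labor force both rise by 131.42; unemployed unchanged → E = 3,149.55, U = 417.19, labor force = 3,566.74 thousand.
New unemployment rate = 417.19 / 3,566.74 = 11.70%.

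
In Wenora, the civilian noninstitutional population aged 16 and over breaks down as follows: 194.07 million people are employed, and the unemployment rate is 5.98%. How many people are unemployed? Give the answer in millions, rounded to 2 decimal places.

Let U be the number unemployed. The labor force is E + U, and U/(E+U) = 0.0598.
So U = 0.0598 × 194.07 / (1 − 0.0598) = 11.6054 / 0.9402 ≈ 12.34 million.

About 12.34 million are unemployed.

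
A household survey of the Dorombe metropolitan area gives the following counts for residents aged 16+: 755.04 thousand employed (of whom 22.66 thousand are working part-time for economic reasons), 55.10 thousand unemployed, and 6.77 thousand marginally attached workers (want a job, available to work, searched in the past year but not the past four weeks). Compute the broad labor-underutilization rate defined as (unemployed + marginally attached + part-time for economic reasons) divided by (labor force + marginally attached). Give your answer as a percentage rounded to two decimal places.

Broad underutilization rate ≈ 10.35%.

Labor force = 755.04 + 55.10 = 810.14 thousand.
Numerator = 55.10 + 6.77 + 22.66 = 84.53 thousand.
Denominator = 810.14 + 6.77 = 816.91 thousand.
Broad rate = 84.53 / 816.91 = 10.35%.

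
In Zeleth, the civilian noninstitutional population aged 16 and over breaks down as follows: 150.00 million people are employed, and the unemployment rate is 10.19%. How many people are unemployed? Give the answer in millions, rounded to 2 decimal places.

Let U be the number unemployed. The labor force is E + U, and U/(E+U) = 0.1019.
So U = 0.1019 × 150.00 / (1 − 0.1019) = 15.2850 / 0.8981 ≈ 17.02 million.

About 17.02 million are unemployed.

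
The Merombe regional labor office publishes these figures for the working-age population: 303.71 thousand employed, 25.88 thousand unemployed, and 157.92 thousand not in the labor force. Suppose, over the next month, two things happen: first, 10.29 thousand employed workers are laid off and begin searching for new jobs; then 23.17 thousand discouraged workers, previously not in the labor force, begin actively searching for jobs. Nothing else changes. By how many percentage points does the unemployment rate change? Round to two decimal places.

The unemployment rate changes by +8.97 percentage points.

Initially, labor force = 303.71 + 25.88 = 329.59 thousand, so u = 25.88/329.59 = 7.85%.
After the first change, employed falls and unemployed rises by 10.29; labor force unchanged → E = 293.42, U = 36.17, labor force = 329.59 thousand.
After the second change, unemployed and labor force both rise by 23.17 → E = 293.42, U = 59.34, labor force = 352.76 thousand.
New unemployment rate = 59.34 / 352.76 = 16.82%.
Change = 16.82% − 7.85% = +8.97 percentage points.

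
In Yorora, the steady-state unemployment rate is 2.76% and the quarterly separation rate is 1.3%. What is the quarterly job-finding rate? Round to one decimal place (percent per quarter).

From u* = s/(s+f): f = s·(1−u)/u.
f = 1.3 × (1 − 0.0276) / 0.0276 = 1.2641 / 0.0276 ≈ 45.8% per quarter.

Job-finding rate ≈ 45.8% per quarter.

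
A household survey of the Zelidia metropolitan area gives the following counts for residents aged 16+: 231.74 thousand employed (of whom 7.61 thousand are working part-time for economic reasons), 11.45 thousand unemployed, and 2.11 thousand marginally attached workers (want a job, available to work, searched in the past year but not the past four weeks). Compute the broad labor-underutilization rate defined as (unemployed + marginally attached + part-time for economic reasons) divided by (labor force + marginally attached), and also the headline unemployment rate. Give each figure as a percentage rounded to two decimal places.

Labor force = 231.74 + 11.45 = 243.19 thousand.
Numerator = 11.45 + 2.11 + 7.61 = 21.17 thousand.
Denominator = 243.19 + 2.11 = 245.30 thousand.
Broad rate = 21.17 / 245.30 = 8.63%.
Headline unemployment rate = 11.45 / 243.19 = 4.71%.

Broad underutilization rate ≈ 8.63%; headline unemployment rate ≈ 4.71%.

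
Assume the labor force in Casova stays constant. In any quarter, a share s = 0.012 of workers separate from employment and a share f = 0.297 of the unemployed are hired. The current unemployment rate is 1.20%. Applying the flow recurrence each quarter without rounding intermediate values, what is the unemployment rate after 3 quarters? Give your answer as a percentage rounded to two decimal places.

With a fixed labor force, u_{t+1} = u_t + s·(1−u_t) − f·u_t = u_t·(1−s−f) + s.
Here 1−s−f = 0.691 and s = 0.012.
u_1 = 0.012000 × 0.691 + 0.012 = 0.020292.
u_2 = 0.020292 × 0.691 + 0.012 = 0.026022.
u_3 = 0.026022 × 0.691 + 0.012 = 0.029981.

Unemployment rate after three quarters ≈ 3.00%.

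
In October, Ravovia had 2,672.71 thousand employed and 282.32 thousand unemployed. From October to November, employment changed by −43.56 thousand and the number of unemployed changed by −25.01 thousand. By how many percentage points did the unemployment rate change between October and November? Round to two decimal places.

October: labor force = 2,672.71 + 282.32 = 2,955.03; u = 282.32/2,955.03 = 9.55%.
November: labor force = 2,629.15 + 257.31 = 2,886.46; u = 257.31/2,886.46 = 8.91%.
Change = 8.91% − 9.55% = −0.64 pp.

The unemployment rate changed by −0.64 percentage points.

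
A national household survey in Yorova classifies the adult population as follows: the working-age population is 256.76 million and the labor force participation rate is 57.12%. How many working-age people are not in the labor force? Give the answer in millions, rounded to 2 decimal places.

Share not in the labor force = 1 − 0.5712 = 0.4288.
Not in labor force = 0.4288 × 256.76 ≈ 110.10 million.

About 110.10 million are not in the labor force.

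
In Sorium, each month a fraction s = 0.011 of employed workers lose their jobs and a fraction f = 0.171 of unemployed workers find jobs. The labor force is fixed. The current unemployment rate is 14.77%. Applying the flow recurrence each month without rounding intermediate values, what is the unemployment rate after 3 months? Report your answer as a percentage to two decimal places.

Unemployment rate after three months ≈ 10.82%.

With a fixed labor force, u_{t+1} = u_t + s·(1−u_t) − f·u_t = u_t·(1−s−f) + s.
Here 1−s−f = 0.818 and s = 0.011.
u_1 = 0.147700 × 0.818 + 0.011 = 0.131819.
u_2 = 0.131819 × 0.818 + 0.011 = 0.118828.
u_3 = 0.118828 × 0.818 + 0.011 = 0.108201.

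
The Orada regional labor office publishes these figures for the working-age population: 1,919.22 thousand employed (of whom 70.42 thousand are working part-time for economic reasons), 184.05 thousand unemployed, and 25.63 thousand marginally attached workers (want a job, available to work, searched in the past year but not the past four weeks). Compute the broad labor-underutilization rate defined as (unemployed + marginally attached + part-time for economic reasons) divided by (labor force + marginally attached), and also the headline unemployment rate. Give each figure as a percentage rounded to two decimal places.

Broad underutilization rate ≈ 13.16%; headline unemployment rate ≈ 8.75%.

Labor force = 1,919.22 + 184.05 = 2,103.27 thousand.
Numerator = 184.05 + 25.63 + 70.42 = 280.10 thousand.
Denominator = 2,103.27 + 25.63 = 2,128.90 thousand.
Broad rate = 280.10 / 2,128.90 = 13.16%.
Headline unemployment rate = 184.05 / 2,103.27 = 8.75%.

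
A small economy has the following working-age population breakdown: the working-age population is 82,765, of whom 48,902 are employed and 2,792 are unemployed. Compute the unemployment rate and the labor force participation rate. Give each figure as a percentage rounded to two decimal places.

Unemployment rate ≈ 5.40%; labor force participation rate ≈ 62.46%.

Labor force = employed + unemployed = 48,902 + 2,792 = 51,694.
Unemployment rate = 2,792 / 51,694 = 5.40%.
Labor force participation rate = 51,694 / 82,765 = 62.46%.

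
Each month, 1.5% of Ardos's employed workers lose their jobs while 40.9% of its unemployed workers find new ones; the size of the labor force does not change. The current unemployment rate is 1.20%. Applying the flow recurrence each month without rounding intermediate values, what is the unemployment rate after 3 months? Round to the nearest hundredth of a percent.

Unemployment rate after three months ≈ 3.09%.

With a fixed labor force, u_{t+1} = u_t + s·(1−u_t) − f·u_t = u_t·(1−s−f) + s.
Here 1−s−f = 0.576 and s = 0.015.
u_1 = 0.012000 × 0.576 + 0.015 = 0.021912.
u_2 = 0.021912 × 0.576 + 0.015 = 0.027621.
u_3 = 0.027621 × 0.576 + 0.015 = 0.030910.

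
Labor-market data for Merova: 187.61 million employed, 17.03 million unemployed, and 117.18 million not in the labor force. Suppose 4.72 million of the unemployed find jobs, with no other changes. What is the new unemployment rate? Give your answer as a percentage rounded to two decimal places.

New unemployment rate ≈ 6.02%.

Initially, labor force = 187.61 + 17.03 = 204.64 million, so u = 17.03/204.64 = 8.32%.
After the change, unemployed falls and employed rises by 4.72; labor force unchanged → E = 192.33, U = 12.31, labor force = 204.64 million.
New unemployment rate = 12.31 / 204.64 = 6.02%.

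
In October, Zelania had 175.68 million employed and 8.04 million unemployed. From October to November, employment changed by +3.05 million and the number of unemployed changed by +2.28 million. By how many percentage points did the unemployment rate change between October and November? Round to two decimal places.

The unemployment rate changed by +1.08 percentage points.

October: labor force = 175.68 + 8.04 = 183.72; u = 8.04/183.72 = 4.38%.
November: labor force = 178.73 + 10.32 = 189.05; u = 10.32/189.05 = 5.46%.
Change = 5.46% − 4.38% = +1.08 pp.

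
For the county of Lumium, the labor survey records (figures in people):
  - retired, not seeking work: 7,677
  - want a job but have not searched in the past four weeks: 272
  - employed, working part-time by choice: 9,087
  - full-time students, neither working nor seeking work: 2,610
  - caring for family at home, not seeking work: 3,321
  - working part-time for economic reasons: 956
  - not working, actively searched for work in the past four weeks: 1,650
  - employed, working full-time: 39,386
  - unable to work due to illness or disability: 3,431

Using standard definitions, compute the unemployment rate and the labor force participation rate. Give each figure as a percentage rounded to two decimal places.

Employed = 9,087 + 956 + 39,386 = 49,429 (anyone who worked, including part-time for economic reasons, counts as employed).
Unemployed = 1,650.
Labor force = 49,429 + 1,650 = 51,079.
Not in labor force = 7,677 + 272 + 2,610 + 3,321 + 3,431 = 17,311 (those not working and not actively searching are outside the labor force — including those who want a job but have given up searching).
Civilian working-age population = 51,079 + 17,311 = 68,390.
Unemployment rate = 1,650 / 51,079 = 3.23%.
Labor force participation rate = 51,079 / 68,390 = 74.69%.

Unemployment rate ≈ 3.23%; labor force participation rate ≈ 74.69%.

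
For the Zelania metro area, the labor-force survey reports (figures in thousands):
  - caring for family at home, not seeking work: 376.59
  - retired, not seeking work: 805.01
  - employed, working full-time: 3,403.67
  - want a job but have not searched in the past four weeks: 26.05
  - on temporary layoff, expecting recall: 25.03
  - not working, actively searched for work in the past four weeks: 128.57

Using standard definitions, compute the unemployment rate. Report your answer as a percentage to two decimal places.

Unemployment rate ≈ 4.32%.

Employed = 3,403.67 thousand.
Unemployed = 25.03 + 128.57 = 153.60 thousand (jobless and actively searching, or on temporary layoff).
Labor force = 3,403.67 + 153.60 = 3,557.27 thousand.
Unemployment rate = 153.60 / 3,557.27 = 4.32%.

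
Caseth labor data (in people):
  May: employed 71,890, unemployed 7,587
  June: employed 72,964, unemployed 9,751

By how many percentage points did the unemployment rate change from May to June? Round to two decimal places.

The unemployment rate changed by +2.24 percentage points.

May: labor force = 71,890 + 7,587 = 79,477; u = 7,587/79,477 = 9.55%.
June: labor force = 72,964 + 9,751 = 82,715; u = 9,751/82,715 = 11.79%.
Change = 11.79% − 9.55% = +2.24 pp.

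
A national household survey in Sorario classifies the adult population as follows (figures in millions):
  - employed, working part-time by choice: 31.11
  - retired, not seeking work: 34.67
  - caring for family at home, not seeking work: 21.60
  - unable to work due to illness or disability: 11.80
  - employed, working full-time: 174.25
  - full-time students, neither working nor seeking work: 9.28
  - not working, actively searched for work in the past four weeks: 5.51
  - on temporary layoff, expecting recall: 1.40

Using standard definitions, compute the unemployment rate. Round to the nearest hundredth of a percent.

Unemployment rate ≈ 3.26%.

Employed = 31.11 + 174.25 = 205.36 million.
Unemployed = 5.51 + 1.40 = 6.91 million (jobless and actively searching, or on temporary layoff).
Labor force = 205.36 + 6.91 = 212.27 million.
Unemployment rate = 6.91 / 212.27 = 3.26%.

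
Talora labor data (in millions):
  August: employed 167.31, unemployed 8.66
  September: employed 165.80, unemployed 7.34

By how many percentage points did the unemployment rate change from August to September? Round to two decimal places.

August: labor force = 167.31 + 8.66 = 175.97; u = 8.66/175.97 = 4.92%.
September: labor force = 165.80 + 7.34 = 173.14; u = 7.34/173.14 = 4.24%.
Change = 4.24% − 4.92% = −0.68 pp.

The unemployment rate changed by −0.68 percentage points.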